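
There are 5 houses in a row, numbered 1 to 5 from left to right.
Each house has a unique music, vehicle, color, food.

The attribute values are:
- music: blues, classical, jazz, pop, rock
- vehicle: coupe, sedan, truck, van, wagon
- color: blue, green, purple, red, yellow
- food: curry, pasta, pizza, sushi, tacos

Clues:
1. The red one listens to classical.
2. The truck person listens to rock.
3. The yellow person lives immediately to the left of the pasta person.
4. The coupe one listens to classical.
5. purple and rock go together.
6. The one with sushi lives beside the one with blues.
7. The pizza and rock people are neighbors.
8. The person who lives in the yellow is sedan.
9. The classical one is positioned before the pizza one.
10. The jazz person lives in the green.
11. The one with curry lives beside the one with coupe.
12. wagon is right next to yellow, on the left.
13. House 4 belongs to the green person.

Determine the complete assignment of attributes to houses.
Solution:

House | Music | Vehicle | Color | Food
--------------------------------------
  1   | pop | wagon | blue | sushi
  2   | blues | sedan | yellow | curry
  3   | classical | coupe | red | pasta
  4   | jazz | van | green | pizza
  5   | rock | truck | purple | tacos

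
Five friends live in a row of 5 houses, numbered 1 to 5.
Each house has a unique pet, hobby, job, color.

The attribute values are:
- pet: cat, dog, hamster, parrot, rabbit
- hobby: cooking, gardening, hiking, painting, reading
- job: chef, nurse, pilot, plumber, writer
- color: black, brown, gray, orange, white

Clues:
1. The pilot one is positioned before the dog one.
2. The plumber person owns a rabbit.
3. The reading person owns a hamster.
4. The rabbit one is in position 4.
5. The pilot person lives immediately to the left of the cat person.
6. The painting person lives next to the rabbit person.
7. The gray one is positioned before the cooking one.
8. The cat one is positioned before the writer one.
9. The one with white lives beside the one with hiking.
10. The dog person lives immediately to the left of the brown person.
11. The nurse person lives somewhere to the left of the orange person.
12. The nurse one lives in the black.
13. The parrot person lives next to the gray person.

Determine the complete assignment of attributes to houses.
Solution:

House | Pet | Hobby | Job | Color
---------------------------------
  1   | parrot | gardening | pilot | white
  2   | cat | hiking | chef | gray
  3   | dog | painting | nurse | black
  4   | rabbit | cooking | plumber | brown
  5   | hamster | reading | writer | orange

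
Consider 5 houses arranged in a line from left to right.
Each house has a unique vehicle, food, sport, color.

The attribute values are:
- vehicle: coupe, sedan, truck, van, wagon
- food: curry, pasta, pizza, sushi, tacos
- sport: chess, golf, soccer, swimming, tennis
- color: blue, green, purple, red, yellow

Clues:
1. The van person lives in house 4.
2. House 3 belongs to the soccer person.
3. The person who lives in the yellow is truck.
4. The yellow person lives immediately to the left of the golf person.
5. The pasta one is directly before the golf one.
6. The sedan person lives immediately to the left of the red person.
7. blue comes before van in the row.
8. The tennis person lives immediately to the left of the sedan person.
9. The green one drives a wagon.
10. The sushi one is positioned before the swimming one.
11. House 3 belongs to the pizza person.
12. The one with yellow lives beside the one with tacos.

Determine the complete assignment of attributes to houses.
Solution:

House | Vehicle | Food | Sport | Color
--------------------------------------
  1   | truck | pasta | tennis | yellow
  2   | sedan | tacos | golf | blue
  3   | coupe | pizza | soccer | red
  4   | van | sushi | chess | purple
  5   | wagon | curry | swimming | green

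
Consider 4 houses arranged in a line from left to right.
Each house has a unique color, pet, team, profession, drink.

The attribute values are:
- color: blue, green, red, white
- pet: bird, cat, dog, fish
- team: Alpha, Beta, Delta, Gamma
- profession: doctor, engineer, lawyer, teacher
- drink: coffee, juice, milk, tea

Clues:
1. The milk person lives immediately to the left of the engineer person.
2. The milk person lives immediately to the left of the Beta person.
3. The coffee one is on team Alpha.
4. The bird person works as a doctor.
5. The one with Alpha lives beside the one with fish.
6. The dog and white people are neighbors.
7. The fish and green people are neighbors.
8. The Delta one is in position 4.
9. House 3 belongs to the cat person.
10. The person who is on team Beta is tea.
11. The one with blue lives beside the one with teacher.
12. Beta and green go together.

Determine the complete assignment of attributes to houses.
Solution:

House | Color | Pet | Team | Profession | Drink
-----------------------------------------------
  1   | blue | dog | Alpha | lawyer | coffee
  2   | white | fish | Gamma | teacher | milk
  3   | green | cat | Beta | engineer | tea
  4   | red | bird | Delta | doctor | juice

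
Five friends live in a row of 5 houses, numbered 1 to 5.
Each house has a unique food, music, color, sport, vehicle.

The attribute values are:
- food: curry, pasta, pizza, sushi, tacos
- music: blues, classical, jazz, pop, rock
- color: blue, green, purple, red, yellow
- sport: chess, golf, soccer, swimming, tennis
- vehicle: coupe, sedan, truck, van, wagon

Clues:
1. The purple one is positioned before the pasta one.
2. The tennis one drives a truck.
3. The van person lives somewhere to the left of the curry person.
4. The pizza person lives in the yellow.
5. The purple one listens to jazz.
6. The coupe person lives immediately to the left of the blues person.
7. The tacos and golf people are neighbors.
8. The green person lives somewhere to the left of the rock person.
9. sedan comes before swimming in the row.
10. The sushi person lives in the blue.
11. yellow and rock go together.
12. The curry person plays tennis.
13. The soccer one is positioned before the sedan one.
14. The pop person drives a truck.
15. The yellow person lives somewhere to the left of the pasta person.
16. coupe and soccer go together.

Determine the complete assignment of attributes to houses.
Solution:

House | Food | Music | Color | Sport | Vehicle
----------------------------------------------
  1   | tacos | jazz | purple | soccer | coupe
  2   | sushi | blues | blue | golf | van
  3   | curry | pop | green | tennis | truck
  4   | pizza | rock | yellow | chess | sedan
  5   | pasta | classical | red | swimming | wagon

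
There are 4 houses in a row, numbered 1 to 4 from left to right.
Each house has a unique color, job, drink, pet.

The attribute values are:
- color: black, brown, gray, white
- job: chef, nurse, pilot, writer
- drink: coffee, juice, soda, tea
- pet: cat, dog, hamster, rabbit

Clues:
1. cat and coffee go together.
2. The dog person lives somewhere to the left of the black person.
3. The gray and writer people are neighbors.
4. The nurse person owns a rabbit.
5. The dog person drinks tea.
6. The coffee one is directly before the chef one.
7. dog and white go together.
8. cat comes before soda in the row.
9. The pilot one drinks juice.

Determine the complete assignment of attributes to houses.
Solution:

House | Color | Job | Drink | Pet
---------------------------------
  1   | gray | pilot | juice | hamster
  2   | brown | writer | coffee | cat
  3   | white | chef | tea | dog
  4   | black | nurse | soda | rabbit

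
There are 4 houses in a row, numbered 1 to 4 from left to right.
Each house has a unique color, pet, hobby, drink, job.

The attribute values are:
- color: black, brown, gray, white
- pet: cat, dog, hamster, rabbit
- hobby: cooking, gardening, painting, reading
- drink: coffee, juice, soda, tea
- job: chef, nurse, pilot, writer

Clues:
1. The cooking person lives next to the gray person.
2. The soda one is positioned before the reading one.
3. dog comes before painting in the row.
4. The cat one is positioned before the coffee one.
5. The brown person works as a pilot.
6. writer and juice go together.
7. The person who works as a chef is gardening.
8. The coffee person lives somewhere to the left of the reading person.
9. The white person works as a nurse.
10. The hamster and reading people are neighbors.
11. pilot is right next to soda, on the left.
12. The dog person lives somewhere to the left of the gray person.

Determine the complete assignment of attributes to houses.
Solution:

House | Color | Pet | Hobby | Drink | Job
-----------------------------------------
  1   | brown | dog | cooking | tea | pilot
  2   | gray | cat | gardening | soda | chef
  3   | white | hamster | painting | coffee | nurse
  4   | black | rabbit | reading | juice | writer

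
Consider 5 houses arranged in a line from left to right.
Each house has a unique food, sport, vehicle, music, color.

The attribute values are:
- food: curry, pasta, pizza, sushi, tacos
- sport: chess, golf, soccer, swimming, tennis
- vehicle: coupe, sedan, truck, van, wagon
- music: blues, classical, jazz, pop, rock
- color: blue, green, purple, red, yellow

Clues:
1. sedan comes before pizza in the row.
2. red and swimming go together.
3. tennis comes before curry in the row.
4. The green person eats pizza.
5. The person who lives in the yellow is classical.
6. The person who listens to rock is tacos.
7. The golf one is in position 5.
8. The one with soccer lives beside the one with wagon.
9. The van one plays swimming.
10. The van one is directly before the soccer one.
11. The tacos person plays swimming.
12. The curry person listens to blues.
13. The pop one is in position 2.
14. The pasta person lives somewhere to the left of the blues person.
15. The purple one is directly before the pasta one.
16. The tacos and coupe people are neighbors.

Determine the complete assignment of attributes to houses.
Solution:

House | Food | Sport | Vehicle | Music | Color
----------------------------------------------
  1   | tacos | swimming | van | rock | red
  2   | sushi | soccer | coupe | pop | purple
  3   | pasta | tennis | wagon | classical | yellow
  4   | curry | chess | sedan | blues | blue
  5   | pizza | golf | truck | jazz | green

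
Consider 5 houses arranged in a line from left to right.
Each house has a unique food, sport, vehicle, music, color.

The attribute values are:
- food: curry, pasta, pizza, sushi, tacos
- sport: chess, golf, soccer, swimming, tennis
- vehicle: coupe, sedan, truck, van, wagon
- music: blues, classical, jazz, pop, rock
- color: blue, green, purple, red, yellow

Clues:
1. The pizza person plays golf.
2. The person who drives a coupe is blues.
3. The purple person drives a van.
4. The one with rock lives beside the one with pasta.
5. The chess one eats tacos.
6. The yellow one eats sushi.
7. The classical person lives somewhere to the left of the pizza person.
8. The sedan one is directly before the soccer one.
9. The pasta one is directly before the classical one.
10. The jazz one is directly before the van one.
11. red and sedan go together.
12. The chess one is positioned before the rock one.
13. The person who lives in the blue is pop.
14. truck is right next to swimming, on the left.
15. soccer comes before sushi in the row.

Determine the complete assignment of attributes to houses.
Solution:

House | Food | Sport | Vehicle | Music | Color
----------------------------------------------
  1   | tacos | chess | sedan | jazz | red
  2   | curry | soccer | van | rock | purple
  3   | pasta | tennis | truck | pop | blue
  4   | sushi | swimming | wagon | classical | yellow
  5   | pizza | golf | coupe | blues | green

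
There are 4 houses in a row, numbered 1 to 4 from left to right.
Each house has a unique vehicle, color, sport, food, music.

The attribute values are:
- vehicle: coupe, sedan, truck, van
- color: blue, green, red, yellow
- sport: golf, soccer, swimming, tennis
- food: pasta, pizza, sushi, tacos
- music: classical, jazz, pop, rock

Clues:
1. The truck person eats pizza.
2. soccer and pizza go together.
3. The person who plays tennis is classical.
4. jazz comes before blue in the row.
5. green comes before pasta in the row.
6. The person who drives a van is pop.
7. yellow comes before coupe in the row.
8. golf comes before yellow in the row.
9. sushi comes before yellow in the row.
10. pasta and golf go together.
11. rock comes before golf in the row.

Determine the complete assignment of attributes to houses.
Solution:

House | Vehicle | Color | Sport | Food | Music
----------------------------------------------
  1   | sedan | green | swimming | sushi | rock
  2   | van | red | golf | pasta | pop
  3   | truck | yellow | soccer | pizza | jazz
  4   | coupe | blue | tennis | tacos | classical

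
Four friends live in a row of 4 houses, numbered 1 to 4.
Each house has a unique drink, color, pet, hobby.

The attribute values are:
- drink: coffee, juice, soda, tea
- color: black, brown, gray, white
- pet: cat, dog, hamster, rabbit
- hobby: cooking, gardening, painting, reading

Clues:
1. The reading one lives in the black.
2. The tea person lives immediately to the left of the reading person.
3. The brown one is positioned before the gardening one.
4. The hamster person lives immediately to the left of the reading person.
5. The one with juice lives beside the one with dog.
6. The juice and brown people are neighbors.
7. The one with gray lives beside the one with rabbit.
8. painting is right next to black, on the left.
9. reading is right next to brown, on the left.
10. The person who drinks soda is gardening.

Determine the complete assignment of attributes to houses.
Solution:

House | Drink | Color | Pet | Hobby
-----------------------------------
  1   | tea | gray | hamster | painting
  2   | juice | black | rabbit | reading
  3   | coffee | brown | dog | cooking
  4   | soda | white | cat | gardening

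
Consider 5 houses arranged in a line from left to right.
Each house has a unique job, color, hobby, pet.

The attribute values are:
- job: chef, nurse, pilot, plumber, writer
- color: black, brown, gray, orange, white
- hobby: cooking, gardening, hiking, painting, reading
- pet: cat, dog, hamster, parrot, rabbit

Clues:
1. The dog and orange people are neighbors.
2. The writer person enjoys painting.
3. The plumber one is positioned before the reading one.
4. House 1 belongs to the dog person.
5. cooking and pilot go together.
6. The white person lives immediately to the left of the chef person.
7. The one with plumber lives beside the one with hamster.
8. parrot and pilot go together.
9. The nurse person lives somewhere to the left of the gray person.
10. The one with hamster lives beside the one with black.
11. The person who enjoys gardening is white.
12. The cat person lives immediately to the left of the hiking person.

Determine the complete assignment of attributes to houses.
Solution:

House | Job | Color | Hobby | Pet
---------------------------------
  1   | plumber | white | gardening | dog
  2   | chef | orange | reading | hamster
  3   | writer | black | painting | cat
  4   | nurse | brown | hiking | rabbit
  5   | pilot | gray | cooking | parrot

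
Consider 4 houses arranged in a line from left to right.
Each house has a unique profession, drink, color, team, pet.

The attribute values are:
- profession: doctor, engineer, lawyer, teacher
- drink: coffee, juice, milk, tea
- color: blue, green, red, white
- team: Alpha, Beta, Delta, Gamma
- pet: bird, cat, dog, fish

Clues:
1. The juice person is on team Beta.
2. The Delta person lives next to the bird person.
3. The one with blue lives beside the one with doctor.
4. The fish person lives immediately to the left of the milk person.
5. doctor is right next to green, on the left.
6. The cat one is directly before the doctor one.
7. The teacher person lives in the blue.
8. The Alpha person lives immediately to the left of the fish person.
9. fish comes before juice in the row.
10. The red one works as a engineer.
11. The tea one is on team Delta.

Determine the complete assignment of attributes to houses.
Solution:

House | Profession | Drink | Color | Team | Pet
-----------------------------------------------
  1   | teacher | coffee | blue | Alpha | cat
  2   | doctor | tea | white | Delta | fish
  3   | lawyer | milk | green | Gamma | bird
  4   | engineer | juice | red | Beta | dog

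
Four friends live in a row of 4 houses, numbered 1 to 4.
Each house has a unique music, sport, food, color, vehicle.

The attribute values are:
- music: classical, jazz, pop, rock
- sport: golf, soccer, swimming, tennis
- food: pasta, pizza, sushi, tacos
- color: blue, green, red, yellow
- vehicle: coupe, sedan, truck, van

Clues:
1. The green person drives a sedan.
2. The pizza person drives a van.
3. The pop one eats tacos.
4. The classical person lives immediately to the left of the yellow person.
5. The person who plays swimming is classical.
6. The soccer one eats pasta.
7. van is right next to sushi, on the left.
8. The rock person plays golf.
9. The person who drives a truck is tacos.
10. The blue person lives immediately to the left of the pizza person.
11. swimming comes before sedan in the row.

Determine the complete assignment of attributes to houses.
Solution:

House | Music | Sport | Food | Color | Vehicle
----------------------------------------------
  1   | pop | tennis | tacos | blue | truck
  2   | classical | swimming | pizza | red | van
  3   | rock | golf | sushi | yellow | coupe
  4   | jazz | soccer | pasta | green | sedan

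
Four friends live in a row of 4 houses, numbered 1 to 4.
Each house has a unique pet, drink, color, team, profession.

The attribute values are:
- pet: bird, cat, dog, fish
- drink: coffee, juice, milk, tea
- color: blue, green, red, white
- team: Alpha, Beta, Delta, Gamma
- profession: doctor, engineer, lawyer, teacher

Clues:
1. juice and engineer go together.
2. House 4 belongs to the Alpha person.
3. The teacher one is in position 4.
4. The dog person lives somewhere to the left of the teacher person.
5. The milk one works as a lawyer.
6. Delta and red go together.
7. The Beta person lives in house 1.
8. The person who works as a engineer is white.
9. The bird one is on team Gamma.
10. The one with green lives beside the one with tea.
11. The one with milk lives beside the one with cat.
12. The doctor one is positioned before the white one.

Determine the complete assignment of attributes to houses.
Solution:

House | Pet | Drink | Color | Team | Profession
-----------------------------------------------
  1   | dog | milk | green | Beta | lawyer
  2   | cat | tea | red | Delta | doctor
  3   | bird | juice | white | Gamma | engineer
  4   | fish | coffee | blue | Alpha | teacher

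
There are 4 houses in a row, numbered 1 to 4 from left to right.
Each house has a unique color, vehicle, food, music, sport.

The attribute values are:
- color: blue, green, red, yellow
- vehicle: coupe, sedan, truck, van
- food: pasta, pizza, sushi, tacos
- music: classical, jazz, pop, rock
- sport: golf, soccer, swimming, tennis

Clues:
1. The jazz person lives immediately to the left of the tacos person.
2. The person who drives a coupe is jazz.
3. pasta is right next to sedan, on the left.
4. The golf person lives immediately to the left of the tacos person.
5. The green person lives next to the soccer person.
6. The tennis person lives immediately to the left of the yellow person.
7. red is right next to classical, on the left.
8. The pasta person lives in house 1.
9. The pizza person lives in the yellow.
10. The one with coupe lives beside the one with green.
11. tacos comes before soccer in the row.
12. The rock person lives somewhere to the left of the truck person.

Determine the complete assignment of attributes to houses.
Solution:

House | Color | Vehicle | Food | Music | Sport
----------------------------------------------
  1   | red | coupe | pasta | jazz | golf
  2   | green | sedan | tacos | classical | tennis
  3   | yellow | van | pizza | rock | soccer
  4   | blue | truck | sushi | pop | swimming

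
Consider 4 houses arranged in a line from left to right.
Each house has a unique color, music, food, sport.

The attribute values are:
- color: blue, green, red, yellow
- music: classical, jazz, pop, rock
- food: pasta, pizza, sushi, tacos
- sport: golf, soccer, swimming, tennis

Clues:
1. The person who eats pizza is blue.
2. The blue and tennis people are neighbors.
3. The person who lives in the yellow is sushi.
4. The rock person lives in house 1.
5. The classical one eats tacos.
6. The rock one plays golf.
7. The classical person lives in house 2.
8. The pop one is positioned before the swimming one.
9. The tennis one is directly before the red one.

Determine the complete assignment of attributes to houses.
Solution:

House | Color | Music | Food | Sport
------------------------------------
  1   | blue | rock | pizza | golf
  2   | green | classical | tacos | tennis
  3   | red | pop | pasta | soccer
  4   | yellow | jazz | sushi | swimming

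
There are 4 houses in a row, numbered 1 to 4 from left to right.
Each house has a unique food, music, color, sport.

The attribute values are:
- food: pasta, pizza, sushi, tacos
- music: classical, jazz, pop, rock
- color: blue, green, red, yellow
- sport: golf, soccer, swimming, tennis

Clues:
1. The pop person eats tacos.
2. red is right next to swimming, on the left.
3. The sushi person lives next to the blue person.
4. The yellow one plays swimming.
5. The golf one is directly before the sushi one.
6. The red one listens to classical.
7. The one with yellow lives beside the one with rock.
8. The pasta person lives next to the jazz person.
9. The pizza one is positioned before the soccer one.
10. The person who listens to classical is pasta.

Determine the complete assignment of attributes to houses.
Solution:

House | Food | Music | Color | Sport
------------------------------------
  1   | pasta | classical | red | golf
  2   | sushi | jazz | yellow | swimming
  3   | pizza | rock | blue | tennis
  4   | tacos | pop | green | soccer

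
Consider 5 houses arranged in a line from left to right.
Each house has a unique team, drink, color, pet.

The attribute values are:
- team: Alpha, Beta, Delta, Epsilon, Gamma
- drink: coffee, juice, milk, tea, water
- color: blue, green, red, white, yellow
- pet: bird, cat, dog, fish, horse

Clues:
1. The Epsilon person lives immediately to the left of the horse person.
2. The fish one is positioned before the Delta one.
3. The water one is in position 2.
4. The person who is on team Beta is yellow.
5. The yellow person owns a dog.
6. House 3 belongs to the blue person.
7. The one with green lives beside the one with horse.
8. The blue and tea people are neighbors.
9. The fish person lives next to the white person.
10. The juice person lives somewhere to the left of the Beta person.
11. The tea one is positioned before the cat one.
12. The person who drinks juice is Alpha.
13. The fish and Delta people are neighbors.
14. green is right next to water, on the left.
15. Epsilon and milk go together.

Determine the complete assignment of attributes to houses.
Solution:

House | Team | Drink | Color | Pet
----------------------------------
  1   | Epsilon | milk | green | fish
  2   | Delta | water | white | horse
  3   | Alpha | juice | blue | bird
  4   | Beta | tea | yellow | dog
  5   | Gamma | coffee | red | cat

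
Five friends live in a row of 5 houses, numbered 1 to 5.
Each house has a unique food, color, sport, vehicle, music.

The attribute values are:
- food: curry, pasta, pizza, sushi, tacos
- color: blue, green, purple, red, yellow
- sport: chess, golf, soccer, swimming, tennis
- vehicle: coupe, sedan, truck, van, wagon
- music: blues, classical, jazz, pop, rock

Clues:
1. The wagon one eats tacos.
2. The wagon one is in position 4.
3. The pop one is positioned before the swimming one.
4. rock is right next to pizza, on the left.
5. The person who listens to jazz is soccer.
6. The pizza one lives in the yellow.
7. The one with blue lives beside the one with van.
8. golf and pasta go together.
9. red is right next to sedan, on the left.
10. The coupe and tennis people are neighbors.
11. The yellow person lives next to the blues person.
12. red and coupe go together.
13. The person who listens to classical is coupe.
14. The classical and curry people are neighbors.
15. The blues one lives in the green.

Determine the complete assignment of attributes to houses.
Solution:

House | Food | Color | Sport | Vehicle | Music
----------------------------------------------
  1   | pasta | red | golf | coupe | classical
  2   | curry | blue | tennis | sedan | rock
  3   | pizza | yellow | chess | van | pop
  4   | tacos | green | swimming | wagon | blues
  5   | sushi | purple | soccer | truck | jazz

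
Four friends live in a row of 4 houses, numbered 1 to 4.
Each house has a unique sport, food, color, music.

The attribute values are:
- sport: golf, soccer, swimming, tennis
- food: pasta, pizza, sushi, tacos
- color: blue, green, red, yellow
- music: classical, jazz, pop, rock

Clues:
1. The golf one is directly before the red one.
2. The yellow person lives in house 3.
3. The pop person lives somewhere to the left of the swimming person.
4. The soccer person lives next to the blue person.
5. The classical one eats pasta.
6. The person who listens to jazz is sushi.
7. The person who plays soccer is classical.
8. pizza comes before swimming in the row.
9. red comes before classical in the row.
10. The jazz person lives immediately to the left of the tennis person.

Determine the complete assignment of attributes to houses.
Solution:

House | Sport | Food | Color | Music
------------------------------------
  1   | golf | sushi | green | jazz
  2   | tennis | pizza | red | pop
  3   | soccer | pasta | yellow | classical
  4   | swimming | tacos | blue | rock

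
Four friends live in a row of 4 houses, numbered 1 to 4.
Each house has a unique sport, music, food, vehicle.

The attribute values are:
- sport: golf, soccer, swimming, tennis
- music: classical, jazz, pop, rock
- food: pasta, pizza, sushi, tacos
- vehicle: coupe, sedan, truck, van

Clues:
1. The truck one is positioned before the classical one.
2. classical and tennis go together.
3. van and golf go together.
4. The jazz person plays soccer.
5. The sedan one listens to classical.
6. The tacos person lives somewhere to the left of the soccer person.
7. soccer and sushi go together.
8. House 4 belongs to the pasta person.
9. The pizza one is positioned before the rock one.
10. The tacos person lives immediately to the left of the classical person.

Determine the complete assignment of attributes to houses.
Solution:

House | Sport | Music | Food | Vehicle
--------------------------------------
  1   | swimming | pop | tacos | truck
  2   | tennis | classical | pizza | sedan
  3   | soccer | jazz | sushi | coupe
  4   | golf | rock | pasta | van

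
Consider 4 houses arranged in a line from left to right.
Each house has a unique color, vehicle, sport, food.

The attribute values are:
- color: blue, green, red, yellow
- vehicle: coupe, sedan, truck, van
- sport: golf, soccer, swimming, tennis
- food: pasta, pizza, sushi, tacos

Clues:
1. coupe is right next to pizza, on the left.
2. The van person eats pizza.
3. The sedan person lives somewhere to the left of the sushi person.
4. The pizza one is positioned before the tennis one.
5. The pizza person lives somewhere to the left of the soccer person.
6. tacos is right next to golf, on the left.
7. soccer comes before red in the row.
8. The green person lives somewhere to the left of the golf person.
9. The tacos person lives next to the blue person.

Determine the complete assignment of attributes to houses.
Solution:

House | Color | Vehicle | Sport | Food
--------------------------------------
  1   | green | coupe | swimming | tacos
  2   | blue | van | golf | pizza
  3   | yellow | sedan | soccer | pasta
  4   | red | truck | tennis | sushi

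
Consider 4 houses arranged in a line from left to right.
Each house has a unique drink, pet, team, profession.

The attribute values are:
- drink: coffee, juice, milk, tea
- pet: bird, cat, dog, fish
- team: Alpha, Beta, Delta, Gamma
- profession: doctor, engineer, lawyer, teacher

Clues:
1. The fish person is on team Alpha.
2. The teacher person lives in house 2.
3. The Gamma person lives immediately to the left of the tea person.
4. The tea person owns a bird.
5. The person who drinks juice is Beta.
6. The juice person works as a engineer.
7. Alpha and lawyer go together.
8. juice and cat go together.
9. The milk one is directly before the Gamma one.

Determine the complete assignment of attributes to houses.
Solution:

House | Drink | Pet | Team | Profession
---------------------------------------
  1   | milk | fish | Alpha | lawyer
  2   | coffee | dog | Gamma | teacher
  3   | tea | bird | Delta | doctor
  4   | juice | cat | Beta | engineer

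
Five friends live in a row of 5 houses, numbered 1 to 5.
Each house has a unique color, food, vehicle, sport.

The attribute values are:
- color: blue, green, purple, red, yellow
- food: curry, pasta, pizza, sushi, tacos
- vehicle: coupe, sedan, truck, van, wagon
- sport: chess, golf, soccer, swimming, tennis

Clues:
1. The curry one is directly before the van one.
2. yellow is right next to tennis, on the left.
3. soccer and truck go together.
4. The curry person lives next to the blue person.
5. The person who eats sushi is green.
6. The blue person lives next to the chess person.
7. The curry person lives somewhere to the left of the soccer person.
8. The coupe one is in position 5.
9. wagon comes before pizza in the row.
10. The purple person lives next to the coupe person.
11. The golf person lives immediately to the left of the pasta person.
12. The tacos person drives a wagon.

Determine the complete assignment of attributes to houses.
Solution:

House | Color | Food | Vehicle | Sport
--------------------------------------
  1   | yellow | curry | sedan | golf
  2   | blue | pasta | van | tennis
  3   | red | tacos | wagon | chess
  4   | purple | pizza | truck | soccer
  5   | green | sushi | coupe | swimming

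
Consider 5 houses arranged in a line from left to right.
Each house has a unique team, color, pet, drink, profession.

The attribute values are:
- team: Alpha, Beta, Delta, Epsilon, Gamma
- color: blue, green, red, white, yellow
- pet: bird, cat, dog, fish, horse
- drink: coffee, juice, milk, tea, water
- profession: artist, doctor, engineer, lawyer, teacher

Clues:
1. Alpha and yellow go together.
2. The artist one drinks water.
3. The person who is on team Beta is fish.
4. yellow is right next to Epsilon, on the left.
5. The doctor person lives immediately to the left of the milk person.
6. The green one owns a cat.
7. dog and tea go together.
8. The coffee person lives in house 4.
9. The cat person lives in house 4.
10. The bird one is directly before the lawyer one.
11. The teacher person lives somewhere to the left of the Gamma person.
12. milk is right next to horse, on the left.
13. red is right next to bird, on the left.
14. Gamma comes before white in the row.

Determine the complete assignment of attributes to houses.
Solution:

House | Team | Color | Pet | Drink | Profession
-----------------------------------------------
  1   | Delta | red | dog | tea | doctor
  2   | Alpha | yellow | bird | milk | teacher
  3   | Epsilon | blue | horse | juice | lawyer
  4   | Gamma | green | cat | coffee | engineer
  5   | Beta | white | fish | water | artist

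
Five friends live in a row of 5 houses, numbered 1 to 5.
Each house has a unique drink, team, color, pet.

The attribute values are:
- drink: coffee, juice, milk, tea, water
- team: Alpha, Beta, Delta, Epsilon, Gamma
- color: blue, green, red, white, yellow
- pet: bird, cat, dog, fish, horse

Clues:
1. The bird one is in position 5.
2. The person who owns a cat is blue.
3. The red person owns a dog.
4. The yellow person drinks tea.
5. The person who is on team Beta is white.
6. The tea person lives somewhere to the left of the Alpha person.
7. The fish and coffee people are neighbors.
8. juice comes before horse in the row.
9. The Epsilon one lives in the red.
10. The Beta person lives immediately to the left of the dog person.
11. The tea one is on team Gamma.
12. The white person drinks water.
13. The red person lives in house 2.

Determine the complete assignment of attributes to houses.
Solution:

House | Drink | Team | Color | Pet
----------------------------------
  1   | water | Beta | white | fish
  2   | coffee | Epsilon | red | dog
  3   | juice | Delta | blue | cat
  4   | tea | Gamma | yellow | horse
  5   | milk | Alpha | green | bird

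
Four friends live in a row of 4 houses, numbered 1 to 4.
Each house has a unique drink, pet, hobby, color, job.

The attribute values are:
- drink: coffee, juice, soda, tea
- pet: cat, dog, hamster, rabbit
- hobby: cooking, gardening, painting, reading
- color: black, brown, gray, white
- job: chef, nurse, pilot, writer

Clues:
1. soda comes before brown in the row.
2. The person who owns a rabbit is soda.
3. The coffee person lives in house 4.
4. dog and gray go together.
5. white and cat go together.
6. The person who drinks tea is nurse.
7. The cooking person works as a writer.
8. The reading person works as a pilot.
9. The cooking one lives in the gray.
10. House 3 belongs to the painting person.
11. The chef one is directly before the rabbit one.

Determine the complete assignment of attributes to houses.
Solution:

House | Drink | Pet | Hobby | Color | Job
-----------------------------------------
  1   | juice | cat | gardening | white | chef
  2   | soda | rabbit | reading | black | pilot
  3   | tea | hamster | painting | brown | nurse
  4   | coffee | dog | cooking | gray | writer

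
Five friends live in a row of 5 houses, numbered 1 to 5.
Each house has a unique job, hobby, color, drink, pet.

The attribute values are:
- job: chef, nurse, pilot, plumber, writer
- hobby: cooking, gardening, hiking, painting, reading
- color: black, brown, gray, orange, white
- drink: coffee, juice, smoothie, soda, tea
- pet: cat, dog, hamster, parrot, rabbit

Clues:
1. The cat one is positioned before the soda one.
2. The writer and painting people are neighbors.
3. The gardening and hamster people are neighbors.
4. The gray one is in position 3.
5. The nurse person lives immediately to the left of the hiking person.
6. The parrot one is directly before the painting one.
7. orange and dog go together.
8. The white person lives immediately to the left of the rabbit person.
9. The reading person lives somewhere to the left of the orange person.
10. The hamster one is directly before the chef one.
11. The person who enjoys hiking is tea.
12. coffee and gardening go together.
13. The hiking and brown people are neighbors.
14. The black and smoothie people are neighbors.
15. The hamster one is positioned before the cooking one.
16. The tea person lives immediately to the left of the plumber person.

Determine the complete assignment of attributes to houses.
Solution:

House | Job | Hobby | Color | Drink | Pet
-----------------------------------------
  1   | writer | gardening | black | coffee | parrot
  2   | nurse | painting | white | smoothie | hamster
  3   | chef | hiking | gray | tea | rabbit
  4   | plumber | reading | brown | juice | cat
  5   | pilot | cooking | orange | soda | dog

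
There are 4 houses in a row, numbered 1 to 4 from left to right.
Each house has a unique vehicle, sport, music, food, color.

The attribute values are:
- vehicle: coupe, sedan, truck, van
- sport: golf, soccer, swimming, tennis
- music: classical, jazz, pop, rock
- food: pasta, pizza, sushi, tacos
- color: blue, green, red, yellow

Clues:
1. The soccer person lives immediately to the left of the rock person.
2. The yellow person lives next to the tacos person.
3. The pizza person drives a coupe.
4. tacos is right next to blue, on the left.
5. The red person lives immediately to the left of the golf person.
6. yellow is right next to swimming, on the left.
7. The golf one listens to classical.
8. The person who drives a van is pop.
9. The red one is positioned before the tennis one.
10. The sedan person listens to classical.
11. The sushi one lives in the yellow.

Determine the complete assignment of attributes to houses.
Solution:

House | Vehicle | Sport | Music | Food | Color
----------------------------------------------
  1   | van | soccer | pop | sushi | yellow
  2   | truck | swimming | rock | tacos | red
  3   | sedan | golf | classical | pasta | blue
  4   | coupe | tennis | jazz | pizza | green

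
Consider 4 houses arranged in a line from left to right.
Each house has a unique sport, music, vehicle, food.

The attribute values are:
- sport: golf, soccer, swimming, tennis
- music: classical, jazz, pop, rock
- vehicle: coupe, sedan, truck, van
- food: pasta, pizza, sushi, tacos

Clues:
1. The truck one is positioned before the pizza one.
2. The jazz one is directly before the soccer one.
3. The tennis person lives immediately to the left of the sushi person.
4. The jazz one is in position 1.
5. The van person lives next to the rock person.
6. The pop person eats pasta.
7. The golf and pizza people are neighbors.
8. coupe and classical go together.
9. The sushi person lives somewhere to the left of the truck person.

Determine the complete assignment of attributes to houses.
Solution:

House | Sport | Music | Vehicle | Food
--------------------------------------
  1   | tennis | jazz | van | tacos
  2   | soccer | rock | sedan | sushi
  3   | golf | pop | truck | pasta
  4   | swimming | classical | coupe | pizza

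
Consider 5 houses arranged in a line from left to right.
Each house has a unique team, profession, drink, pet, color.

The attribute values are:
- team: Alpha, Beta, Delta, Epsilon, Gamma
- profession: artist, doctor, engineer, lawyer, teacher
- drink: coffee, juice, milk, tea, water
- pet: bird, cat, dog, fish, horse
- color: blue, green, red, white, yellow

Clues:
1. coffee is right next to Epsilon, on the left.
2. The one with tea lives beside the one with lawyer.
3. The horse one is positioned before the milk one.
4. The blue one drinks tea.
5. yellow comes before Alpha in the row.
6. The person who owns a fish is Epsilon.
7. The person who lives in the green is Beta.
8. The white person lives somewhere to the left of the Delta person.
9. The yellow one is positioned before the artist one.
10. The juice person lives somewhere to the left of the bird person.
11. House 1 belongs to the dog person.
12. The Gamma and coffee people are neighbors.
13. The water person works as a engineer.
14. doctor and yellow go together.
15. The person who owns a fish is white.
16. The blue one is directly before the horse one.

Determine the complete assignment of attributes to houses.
Solution:

House | Team | Profession | Drink | Pet | Color
-----------------------------------------------
  1   | Gamma | teacher | tea | dog | blue
  2   | Beta | lawyer | coffee | horse | green
  3   | Epsilon | engineer | water | fish | white
  4   | Delta | doctor | juice | cat | yellow
  5   | Alpha | artist | milk | bird | red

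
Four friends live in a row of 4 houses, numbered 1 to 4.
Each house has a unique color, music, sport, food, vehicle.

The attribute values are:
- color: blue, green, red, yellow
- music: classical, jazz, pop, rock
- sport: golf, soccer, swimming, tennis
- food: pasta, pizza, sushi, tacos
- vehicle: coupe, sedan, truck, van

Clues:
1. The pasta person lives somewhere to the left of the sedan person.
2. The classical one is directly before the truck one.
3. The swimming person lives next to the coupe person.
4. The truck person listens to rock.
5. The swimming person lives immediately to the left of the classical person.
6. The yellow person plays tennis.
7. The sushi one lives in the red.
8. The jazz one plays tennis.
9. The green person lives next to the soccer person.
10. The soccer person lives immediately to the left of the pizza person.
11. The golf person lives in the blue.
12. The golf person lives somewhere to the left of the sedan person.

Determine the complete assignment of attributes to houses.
Solution:

House | Color | Music | Sport | Food | Vehicle
----------------------------------------------
  1   | green | pop | swimming | pasta | van
  2   | red | classical | soccer | sushi | coupe
  3   | blue | rock | golf | pizza | truck
  4   | yellow | jazz | tennis | tacos | sedan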